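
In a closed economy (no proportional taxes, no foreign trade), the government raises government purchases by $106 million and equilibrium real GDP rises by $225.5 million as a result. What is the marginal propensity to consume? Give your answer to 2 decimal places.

0.53

Implied spending multiplier k = ΔY/ΔG = 225.5/106 ≈ 2.1274.
Since k = 1/(1 − MPC), MPC = 1 − 1/k = 1 − ΔG/ΔY = 1 − 106/225.5 ≈ 0.53.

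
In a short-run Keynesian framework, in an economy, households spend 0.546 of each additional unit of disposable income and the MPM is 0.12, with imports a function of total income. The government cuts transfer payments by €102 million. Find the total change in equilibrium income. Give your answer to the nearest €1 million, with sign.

The transfer change shifts disposable income by −€102 million, so first-round consumption changes by c·ΔTR = 0.546 × (−€102 million) = −€55.692 million.
Expenditure multiplier = 1/(1 − c + m) = 1/(1 − 0.546 + 0.12) = 1/0.574 ≈ 1.742.
The transfer multiplier is c × k ≈ 0.951, so ΔY = k × (c·ΔTR) = (−€55.692 million) / 0.574 ≈ −€97 million.

−€97 million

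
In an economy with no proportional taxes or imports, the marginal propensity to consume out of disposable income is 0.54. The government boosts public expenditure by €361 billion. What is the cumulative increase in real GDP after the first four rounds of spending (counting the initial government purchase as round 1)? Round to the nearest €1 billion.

€718 billion

Round 1 adds ΔG = €361 billion; each later round is MPC = 0.54 times the previous.
After 4 rounds: 361 + 194.94 + 105.2676 + 56.844504 = ΔG·(1 − c^4)/(1 − c) = 361 × (1 − 0.08503056)/0.46 ≈ €718 billion.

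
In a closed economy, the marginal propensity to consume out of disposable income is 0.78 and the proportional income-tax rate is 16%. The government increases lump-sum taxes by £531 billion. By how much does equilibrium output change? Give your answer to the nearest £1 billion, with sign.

A lump-sum tax change of +£531 billion shifts disposable income by −£531 billion; first-round consumption changes by −c × ΔT = −0.78 × (+£531 billion) = −£414.18 billion.
Expenditure multiplier = 1/(1 − c(1−t)) = 1/(1 − 0.78×0.84) = 1/0.3448 ≈ 2.9.
The tax multiplier is −c × k ≈ −2.262, so ΔY = k × (−c·ΔT) = (−£414.18 billion) / 0.3448 ≈ −£1,201 billion.

−£1,201 billion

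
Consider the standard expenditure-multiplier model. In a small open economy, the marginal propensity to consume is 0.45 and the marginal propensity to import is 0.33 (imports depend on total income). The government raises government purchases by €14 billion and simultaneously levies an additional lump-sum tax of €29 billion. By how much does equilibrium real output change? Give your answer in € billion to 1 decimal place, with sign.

+€1.1 billion

Expenditure multiplier = 1/(1 − c + m) = 1/(1 − 0.45 + 0.33) = 1/0.88 ≈ 1.136.
ΔG contributes k·ΔG = (+€14 billion) / 0.88 ≈ +€15.9 billion.
ΔT of +€29 billion changes first-round spending by −c·ΔT = −€13.05 billion, contributing k·(−c·ΔT) = (−€13.05 billion) / 0.88 ≈ −€14.8 billion.
Net ΔY = k(ΔG − c·ΔT) = (+€0.95 billion) / 0.88 ≈ +€1.1 billion.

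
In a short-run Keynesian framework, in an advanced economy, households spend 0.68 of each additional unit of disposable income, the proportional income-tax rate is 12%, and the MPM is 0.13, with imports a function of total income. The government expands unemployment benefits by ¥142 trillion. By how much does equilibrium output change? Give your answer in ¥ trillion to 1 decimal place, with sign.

The transfer change shifts disposable income by +¥142 trillion, so first-round consumption changes by c·ΔTR = 0.68 × (+¥142 trillion) = +¥96.56 trillion.
Expenditure multiplier = 1/(1 − c(1−t) + m) = 1/(1 − 0.68×0.88 + 0.13) = 1/0.5316 ≈ 1.881.
The transfer multiplier is c × k ≈ 1.279, so ΔY = k × (c·ΔTR) = (+¥96.56 trillion) / 0.5316 ≈ +¥181.6 trillion.

+¥181.6 trillion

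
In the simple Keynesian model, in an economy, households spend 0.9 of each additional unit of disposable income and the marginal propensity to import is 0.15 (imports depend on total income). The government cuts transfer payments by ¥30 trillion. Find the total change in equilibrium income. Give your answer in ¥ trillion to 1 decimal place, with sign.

−¥108.0 trillion

The transfer change shifts disposable income by −¥30 trillion, so first-round consumption changes by c·ΔTR = 0.9 × (−¥30 trillion) = −¥27 trillion.
Expenditure multiplier = 1/(1 − c + m) = 1/(1 − 0.9 + 0.15) = 1/0.25 = 4.
The transfer multiplier is c × k = 3.6, so ΔY = k × (c·ΔTR) = (−¥27 trillion) / 0.25 = −¥108 trillion.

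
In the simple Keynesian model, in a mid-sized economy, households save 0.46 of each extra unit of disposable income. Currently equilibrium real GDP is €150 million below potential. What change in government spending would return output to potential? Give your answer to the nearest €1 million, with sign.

MPC = 1 − MPS = 1 − 0.46 = 0.54.
Spending multiplier = 1/(1 − MPC) = 1/(1 − 0.54) = 1/0.46 ≈ 2.174.
Need ΔY = +€150 million, so ΔG = ΔY/k = (+€150 million) × 0.46 = +€69 million.
The government should increase government spending by €69 million.

+€69 million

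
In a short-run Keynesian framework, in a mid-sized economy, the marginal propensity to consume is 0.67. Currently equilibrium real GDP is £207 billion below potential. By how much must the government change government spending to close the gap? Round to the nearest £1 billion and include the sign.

+£68 billion

Spending multiplier = 1/(1 − MPC) = 1/(1 − 0.67) = 1/0.33 ≈ 3.03.
Need ΔY = +£207 billion, so ΔG = ΔY/k = (+£207 billion) × 0.33 ≈ +£68 billion.
The government should increase government spending by £68 billion.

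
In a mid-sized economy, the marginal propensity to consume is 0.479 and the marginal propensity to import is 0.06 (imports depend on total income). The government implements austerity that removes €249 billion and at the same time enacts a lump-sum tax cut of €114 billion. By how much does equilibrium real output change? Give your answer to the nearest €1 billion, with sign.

Expenditure multiplier = 1/(1 − c + m) = 1/(1 − 0.479 + 0.06) = 1/0.581 ≈ 1.721.
ΔG contributes k·ΔG = (−€249 billion) / 0.581 ≈ −€428.6 billion.
ΔT of −€114 billion changes first-round spending by −c·ΔT = +€54.606 billion, contributing k·(−c·ΔT) = (+€54.606 billion) / 0.581 ≈ +€94 billion.
Net ΔY = k(ΔG − c·ΔT) = (−€194.394 billion) / 0.581 ≈ −€335 billion.

−€335 billion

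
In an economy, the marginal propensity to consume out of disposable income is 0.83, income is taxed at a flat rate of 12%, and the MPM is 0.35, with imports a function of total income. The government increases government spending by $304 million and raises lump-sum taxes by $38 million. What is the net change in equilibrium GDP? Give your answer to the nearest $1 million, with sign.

+$440 million

Expenditure multiplier = 1/(1 − c(1−t) + m) = 1/(1 − 0.83×0.88 + 0.35) = 1/0.6196 ≈ 1.614.
ΔG contributes k·ΔG = (+$304 million) / 0.6196 ≈ +$490.6 million.
ΔT of +$38 million changes first-round spending by −c·ΔT = −$31.54 million, contributing k·(−c·ΔT) = (−$31.54 million) / 0.6196 ≈ −$50.9 million.
Net ΔY = k(ΔG − c·ΔT) = (+$272.46 million) / 0.6196 ≈ +$440 million.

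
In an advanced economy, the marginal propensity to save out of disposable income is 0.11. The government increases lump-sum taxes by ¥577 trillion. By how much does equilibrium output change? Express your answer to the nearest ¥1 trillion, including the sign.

−¥4,668 trillion

MPC = 1 − MPS = 1 − 0.11 = 0.89.
A lump-sum tax change of +¥577 trillion shifts disposable income by −¥577 trillion; first-round consumption changes by −c × ΔT = −0.89 × (+¥577 trillion) = −¥513.53 trillion.
Expenditure multiplier = 1/(1 − MPC) = 1/(1 − 0.89) = 1/0.11 ≈ 9.091.
The tax multiplier is −c × k ≈ −8.091, so ΔY = k × (−c·ΔT) = (−¥513.53 trillion) / 0.11 ≈ −¥4,668 trillion.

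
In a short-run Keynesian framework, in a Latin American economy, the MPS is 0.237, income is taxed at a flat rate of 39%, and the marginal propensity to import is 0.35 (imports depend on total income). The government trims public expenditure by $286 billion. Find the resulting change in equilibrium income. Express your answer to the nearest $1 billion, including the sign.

−$323 billion

MPC = 1 − MPS = 1 − 0.237 = 0.763.
Expenditure multiplier = 1/(1 − c(1−t) + m) = 1/(1 − 0.763×0.61 + 0.35) = 1/0.88457 ≈ 1.13.
ΔY = k × ΔG = (−$286 billion) / 0.88457 ≈ −$323 billion.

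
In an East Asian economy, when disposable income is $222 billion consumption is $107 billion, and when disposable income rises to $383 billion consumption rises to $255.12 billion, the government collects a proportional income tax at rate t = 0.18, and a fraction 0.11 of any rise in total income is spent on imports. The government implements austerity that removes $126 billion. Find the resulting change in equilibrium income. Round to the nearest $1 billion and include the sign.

−$354 billion

MPC = ΔC/ΔYd = (255.12 − 107)/(383 − 222) = 148.12/161 = 0.92.
Expenditure multiplier = 1/(1 − c(1−t) + m) = 1/(1 − 0.92×0.82 + 0.11) = 1/0.3556 ≈ 2.812.
ΔY = k × ΔG = (−$126 billion) / 0.3556 ≈ −$354 billion.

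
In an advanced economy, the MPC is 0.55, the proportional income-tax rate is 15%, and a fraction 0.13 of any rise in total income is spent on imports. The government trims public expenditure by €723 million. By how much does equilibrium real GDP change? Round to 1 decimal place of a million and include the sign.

−€1,091.3 million

Spending multiplier = 1/(1 − c(1−t) + m) = 1/(1 − 0.55×0.85 + 0.13) = 1/0.6625 ≈ 1.509.
ΔY = k × ΔG = (−€723 million) / 0.6625 ≈ −€1,091.3 million.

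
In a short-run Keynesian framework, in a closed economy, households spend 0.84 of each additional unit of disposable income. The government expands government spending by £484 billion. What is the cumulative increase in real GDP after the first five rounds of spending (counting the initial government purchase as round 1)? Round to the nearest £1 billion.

Round 1 adds ΔG = £484 billion; each later round is MPC = 0.84 times the previous.
After 5 rounds: 484 + 406.56 + 341.5104 + 286.868736 + 240.96973824 = ΔG·(1 − c^5)/(1 − c) = 484 × (1 − 0.4182119424)/0.16 ≈ £1,760 billion.

£1,760 billion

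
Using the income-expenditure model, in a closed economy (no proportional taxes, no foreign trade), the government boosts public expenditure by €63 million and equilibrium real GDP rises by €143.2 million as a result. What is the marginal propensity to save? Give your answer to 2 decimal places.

Implied spending multiplier k = ΔY/ΔG = 143.2/63 ≈ 2.273.
Since k = 1/(1 − MPC), MPC = 1 − 1/k = 1 − ΔG/ΔY = 1 − 63/143.2 ≈ 0.56.
MPS = 1 − MPC = 0.44.

0.44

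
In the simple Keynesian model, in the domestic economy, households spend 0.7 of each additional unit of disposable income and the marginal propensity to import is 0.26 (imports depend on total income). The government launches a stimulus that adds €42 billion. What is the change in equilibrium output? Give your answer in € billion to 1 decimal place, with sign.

+€75.0 billion

Spending multiplier = 1/(1 − c + m) = 1/(1 − 0.7 + 0.26) = 1/0.56 ≈ 1.786.
ΔY = k × ΔG = (+€42 billion) / 0.56 = +€75 billion.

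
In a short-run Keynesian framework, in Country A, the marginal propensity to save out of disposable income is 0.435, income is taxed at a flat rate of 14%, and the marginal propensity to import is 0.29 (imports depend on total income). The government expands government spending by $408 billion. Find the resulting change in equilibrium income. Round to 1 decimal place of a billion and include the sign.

+$507.4 billion

MPC = 1 − MPS = 1 − 0.435 = 0.565.
Spending multiplier = 1/(1 − c(1−t) + m) = 1/(1 − 0.565×0.86 + 0.29) = 1/0.8041 ≈ 1.244.
ΔY = k × ΔG = (+$408 billion) / 0.8041 ≈ +$507.4 billion.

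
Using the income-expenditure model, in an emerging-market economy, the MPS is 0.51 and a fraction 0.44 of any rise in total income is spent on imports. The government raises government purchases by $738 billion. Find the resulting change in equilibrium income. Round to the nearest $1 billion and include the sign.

MPC = 1 − MPS = 1 − 0.51 = 0.49.
Expenditure multiplier = 1/(1 − c + m) = 1/(1 − 0.49 + 0.44) = 1/0.95 ≈ 1.053.
ΔY = k × ΔG = (+$738 billion) / 0.95 ≈ +$777 billion.

+$777 billion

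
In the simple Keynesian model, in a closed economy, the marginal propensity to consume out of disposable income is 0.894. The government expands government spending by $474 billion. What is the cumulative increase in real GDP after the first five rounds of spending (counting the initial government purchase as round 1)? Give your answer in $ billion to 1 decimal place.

Round 1 adds ΔG = $474 billion; each later round is MPC = 0.894 times the previous.
After 5 rounds: 474 + 423.756 + 378.837864 + 338.681050416 + 302.780859071904 = ΔG·(1 − c^5)/(1 − c) = 474 × (1 − 0.571067696224224)/0.106 ≈ $1,918.1 billion.

$1,918.1 billion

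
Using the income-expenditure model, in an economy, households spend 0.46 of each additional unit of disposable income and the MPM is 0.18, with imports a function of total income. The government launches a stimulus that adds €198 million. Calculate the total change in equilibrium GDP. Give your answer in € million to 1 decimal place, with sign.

+€275.0 million

Spending multiplier = 1/(1 − c + m) = 1/(1 − 0.46 + 0.18) = 1/0.72 ≈ 1.389.
ΔY = k × ΔG = (+€198 million) / 0.72 = +€275 million.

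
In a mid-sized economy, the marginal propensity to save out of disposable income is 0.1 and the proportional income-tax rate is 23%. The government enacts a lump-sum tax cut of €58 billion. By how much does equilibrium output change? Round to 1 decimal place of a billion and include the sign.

MPC = 1 − MPS = 1 − 0.1 = 0.9.
A lump-sum tax change of −€58 billion shifts disposable income by +€58 billion; first-round consumption changes by −c × ΔT = −0.9 × (−€58 billion) = +€52.2 billion.
Expenditure multiplier = 1/(1 − c(1−t)) = 1/(1 − 0.9×0.77) = 1/0.307 ≈ 3.257.
The tax multiplier is −c × k ≈ −2.932, so ΔY = k × (−c·ΔT) = (+€52.2 billion) / 0.307 ≈ +€170 billion.

+€170.0 billion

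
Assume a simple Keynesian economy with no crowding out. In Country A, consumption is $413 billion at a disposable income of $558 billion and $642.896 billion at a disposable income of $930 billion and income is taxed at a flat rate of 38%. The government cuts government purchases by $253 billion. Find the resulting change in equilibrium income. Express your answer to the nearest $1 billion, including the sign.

−$410 billion

MPC = ΔC/ΔYd = (642.896 − 413)/(930 − 558) = 229.896/372 = 0.618.
Expenditure multiplier = 1/(1 − c(1−t)) = 1/(1 − 0.618×0.62) = 1/0.61684 ≈ 1.621.
ΔY = k × ΔG = (−$253 billion) / 0.61684 ≈ −$410 billion.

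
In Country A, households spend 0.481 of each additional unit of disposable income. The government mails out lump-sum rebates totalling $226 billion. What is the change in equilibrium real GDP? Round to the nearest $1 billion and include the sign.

A lump-sum tax change of −$226 billion shifts disposable income by +$226 billion; first-round consumption changes by −c × ΔT = −0.481 × (−$226 billion) = +$108.706 billion.
Expenditure multiplier = 1/(1 − MPC) = 1/(1 − 0.481) = 1/0.519 ≈ 1.927.
The tax multiplier is −c × k ≈ −0.927, so ΔY = k × (−c·ΔT) = (+$108.706 billion) / 0.519 ≈ +$209 billion.

+$209 billion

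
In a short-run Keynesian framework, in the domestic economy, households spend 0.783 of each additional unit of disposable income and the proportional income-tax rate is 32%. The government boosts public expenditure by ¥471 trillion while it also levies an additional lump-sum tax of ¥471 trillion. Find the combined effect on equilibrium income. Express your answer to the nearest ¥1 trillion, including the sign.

Expenditure multiplier = 1/(1 − c(1−t)) = 1/(1 − 0.783×0.68) = 1/0.46756 ≈ 2.139.
ΔG contributes k·ΔG = (+¥471 trillion) / 0.46756 ≈ +¥1,007.4 trillion.
ΔT of +¥471 trillion changes first-round spending by −c·ΔT = −¥368.793 trillion, contributing k·(−c·ΔT) = (−¥368.793 trillion) / 0.46756 ≈ −¥788.8 trillion.
Net ΔY = k(ΔG − c·ΔT) = (+¥102.207 trillion) / 0.46756 ≈ +¥219 trillion.

+¥219 trillion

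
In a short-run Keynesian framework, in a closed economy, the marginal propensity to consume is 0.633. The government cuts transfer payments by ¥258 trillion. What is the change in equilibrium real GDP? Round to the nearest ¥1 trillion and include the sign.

−¥445 trillion

The transfer change shifts disposable income by −¥258 trillion, so first-round consumption changes by c·ΔTR = 0.633 × (−¥258 trillion) = −¥163.314 trillion.
Expenditure multiplier = 1/(1 − MPC) = 1/(1 − 0.633) = 1/0.367 ≈ 2.725.
The transfer multiplier is c × k ≈ 1.725, so ΔY = k × (c·ΔTR) = (−¥163.314 trillion) / 0.367 ≈ −¥445 trillion.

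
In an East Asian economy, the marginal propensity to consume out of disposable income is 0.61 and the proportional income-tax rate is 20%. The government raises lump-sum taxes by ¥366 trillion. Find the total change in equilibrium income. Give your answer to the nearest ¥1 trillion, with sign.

A lump-sum tax change of +¥366 trillion shifts disposable income by −¥366 trillion; first-round consumption changes by −c × ΔT = −0.61 × (+¥366 trillion) = −¥223.26 trillion.
Expenditure multiplier = 1/(1 − c(1−t)) = 1/(1 − 0.61×0.8) = 1/0.512 ≈ 1.953.
The tax multiplier is −c × k ≈ −1.191, so ΔY = k × (−c·ΔT) = (−¥223.26 trillion) / 0.512 ≈ −¥436 trillion.

−¥436 trillion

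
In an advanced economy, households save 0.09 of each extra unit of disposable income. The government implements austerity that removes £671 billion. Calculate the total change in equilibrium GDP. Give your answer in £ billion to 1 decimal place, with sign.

−£7,455.6 billion

MPC = 1 − MPS = 1 − 0.09 = 0.91.
Government-spending multiplier = 1/(1 − MPC) = 1/(1 − 0.91) = 1/0.09 ≈ 11.111.
ΔY = k × ΔG = (−£671 billion) / 0.09 ≈ −£7,455.6 billion.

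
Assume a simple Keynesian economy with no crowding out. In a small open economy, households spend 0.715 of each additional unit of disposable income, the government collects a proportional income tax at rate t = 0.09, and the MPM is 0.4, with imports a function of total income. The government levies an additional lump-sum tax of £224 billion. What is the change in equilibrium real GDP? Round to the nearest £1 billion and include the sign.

A lump-sum tax change of +£224 billion shifts disposable income by −£224 billion; first-round consumption changes by −c × ΔT = −0.715 × (+£224 billion) = −£160.16 billion.
Expenditure multiplier = 1/(1 − c(1−t) + m) = 1/(1 − 0.715×0.91 + 0.4) = 1/0.74935 ≈ 1.334.
The tax multiplier is −c × k ≈ −0.954, so ΔY = k × (−c·ΔT) = (−£160.16 billion) / 0.74935 ≈ −£214 billion.

−£214 billion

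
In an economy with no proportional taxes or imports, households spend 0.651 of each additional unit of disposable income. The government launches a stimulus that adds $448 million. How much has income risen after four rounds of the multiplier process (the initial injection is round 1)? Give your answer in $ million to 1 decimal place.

$1,053.1 million

Round 1 adds ΔG = $448 million; each later round is MPC = 0.651 times the previous.
After 4 rounds: 448 + 291.648 + 189.862848 + 123.600714048 = ΔG·(1 − c^4)/(1 − c) = 448 × (1 − 0.179607287601)/0.349 ≈ $1,053.1 million.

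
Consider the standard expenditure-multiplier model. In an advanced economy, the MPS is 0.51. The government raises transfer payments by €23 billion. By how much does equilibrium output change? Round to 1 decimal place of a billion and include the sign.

MPC = 1 − MPS = 1 − 0.51 = 0.49.
The transfer change shifts disposable income by +€23 billion, so first-round consumption changes by c·ΔTR = 0.49 × (+€23 billion) = +€11.27 billion.
Expenditure multiplier = 1/(1 − MPC) = 1/(1 − 0.49) = 1/0.51 ≈ 1.961.
The transfer multiplier is c × k ≈ 0.961, so ΔY = k × (c·ΔTR) = (+€11.27 billion) / 0.51 ≈ +€22.1 billion.

+€22.1 billion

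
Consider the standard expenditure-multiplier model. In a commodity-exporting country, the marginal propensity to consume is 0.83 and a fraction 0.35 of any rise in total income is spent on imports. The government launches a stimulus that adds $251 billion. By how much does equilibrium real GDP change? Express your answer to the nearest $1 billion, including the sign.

+$483 billion

Government-spending multiplier = 1/(1 − c + m) = 1/(1 − 0.83 + 0.35) = 1/0.52 ≈ 1.923.
ΔY = k × ΔG = (+$251 billion) / 0.52 ≈ +$483 billion.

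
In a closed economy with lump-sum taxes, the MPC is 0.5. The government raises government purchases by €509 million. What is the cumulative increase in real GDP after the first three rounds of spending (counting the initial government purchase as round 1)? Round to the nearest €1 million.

€891 million

Round 1 adds ΔG = €509 million; each later round is MPC = 0.5 times the previous.
After 3 rounds: 509 + 254.5 + 127.25 = ΔG·(1 − c^3)/(1 − c) = 509 × (1 − 0.125)/0.5 ≈ €891 million.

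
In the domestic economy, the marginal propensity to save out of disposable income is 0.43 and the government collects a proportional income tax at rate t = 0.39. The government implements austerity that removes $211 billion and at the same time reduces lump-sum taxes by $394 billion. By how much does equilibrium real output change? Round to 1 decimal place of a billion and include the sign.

+$20.8 billion

MPC = 1 − MPS = 1 − 0.43 = 0.57.
Expenditure multiplier = 1/(1 − c(1−t)) = 1/(1 − 0.57×0.61) = 1/0.6523 ≈ 1.533.
ΔG contributes k·ΔG = (−$211 billion) / 0.6523 ≈ −$323.5 billion.
ΔT of −$394 billion changes first-round spending by −c·ΔT = +$224.58 billion, contributing k·(−c·ΔT) = (+$224.58 billion) / 0.6523 ≈ +$344.3 billion.
Net ΔY = k(ΔG − c·ΔT) = (+$13.58 billion) / 0.6523 ≈ +$20.8 billion.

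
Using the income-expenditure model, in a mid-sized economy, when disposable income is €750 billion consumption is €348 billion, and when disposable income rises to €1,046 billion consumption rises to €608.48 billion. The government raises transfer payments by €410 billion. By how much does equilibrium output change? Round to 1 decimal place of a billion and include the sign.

MPC = ΔC/ΔYd = (608.48 − 348)/(1,046 − 750) = 260.48/296 = 0.88.
The transfer change shifts disposable income by +€410 billion, so first-round consumption changes by c·ΔTR = 0.88 × (+€410 billion) = +€360.8 billion.
Expenditure multiplier = 1/(1 − MPC) = 1/(1 − 0.88) = 1/0.12 ≈ 8.333.
The transfer multiplier is c × k ≈ 7.333, so ΔY = k × (c·ΔTR) = (+€360.8 billion) / 0.12 ≈ +€3,006.7 billion.

+€3,006.7 billion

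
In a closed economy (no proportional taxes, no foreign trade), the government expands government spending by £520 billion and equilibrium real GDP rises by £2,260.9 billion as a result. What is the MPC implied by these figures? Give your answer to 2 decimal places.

0.77

Implied spending multiplier k = ΔY/ΔG = 2,260.9/520 ≈ 4.3479.
Since k = 1/(1 − MPC), MPC = 1 − 1/k = 1 − ΔG/ΔY = 1 − 520/2,260.9 ≈ 0.77.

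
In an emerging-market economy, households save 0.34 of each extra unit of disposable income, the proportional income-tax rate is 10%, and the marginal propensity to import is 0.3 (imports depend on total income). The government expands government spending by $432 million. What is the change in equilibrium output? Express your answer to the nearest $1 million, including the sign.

MPC = 1 − MPS = 1 − 0.34 = 0.66.
Expenditure multiplier = 1/(1 − c(1−t) + m) = 1/(1 − 0.66×0.9 + 0.3) = 1/0.706 ≈ 1.416.
ΔY = k × ΔG = (+$432 million) / 0.706 ≈ +$612 million.

+$612 million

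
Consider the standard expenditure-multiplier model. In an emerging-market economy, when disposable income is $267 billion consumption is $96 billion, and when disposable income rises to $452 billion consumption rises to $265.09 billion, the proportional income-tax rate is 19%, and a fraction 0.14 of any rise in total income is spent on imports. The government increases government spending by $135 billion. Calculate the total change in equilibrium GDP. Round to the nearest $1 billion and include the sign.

MPC = ΔC/ΔYd = (265.09 − 96)/(452 − 267) = 169.09/185 = 0.914.
Government-spending multiplier = 1/(1 − c(1−t) + m) = 1/(1 − 0.914×0.81 + 0.14) = 1/0.39966 ≈ 2.502.
ΔY = k × ΔG = (+$135 billion) / 0.39966 ≈ +$338 billion.

+$338 billion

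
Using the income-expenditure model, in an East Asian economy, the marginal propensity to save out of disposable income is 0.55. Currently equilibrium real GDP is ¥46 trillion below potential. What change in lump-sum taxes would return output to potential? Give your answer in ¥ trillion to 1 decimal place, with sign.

−¥56.2 trillion

MPC = 1 − MPS = 1 − 0.55 = 0.45.
Spending multiplier = 1/(1 − MPC) = 1/(1 − 0.45) = 1/0.55 ≈ 1.818.
Tax multiplier = −c·k = −0.45/0.55 ≈ −0.818. Need ΔY = +¥46 trillion, so ΔT = ΔY/(−c·k) = −(+¥46 trillion) × 0.55 / 0.45 ≈ −¥56.2 trillion.
The government should cut lump-sum taxes by ¥56.2 trillion.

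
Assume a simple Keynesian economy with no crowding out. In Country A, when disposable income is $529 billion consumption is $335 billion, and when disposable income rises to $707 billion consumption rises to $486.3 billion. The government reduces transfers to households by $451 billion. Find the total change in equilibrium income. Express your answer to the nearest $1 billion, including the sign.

MPC = ΔC/ΔYd = (486.3 − 335)/(707 − 529) = 151.3/178 = 0.85.
The transfer change shifts disposable income by −$451 billion, so first-round consumption changes by c·ΔTR = 0.85 × (−$451 billion) = −$383.35 billion.
Expenditure multiplier = 1/(1 − MPC) = 1/(1 − 0.85) = 1/0.15 ≈ 6.667.
The transfer multiplier is c × k ≈ 5.667, so ΔY = k × (c·ΔTR) = (−$383.35 billion) / 0.15 ≈ −$2,556 billion.

−$2,556 billion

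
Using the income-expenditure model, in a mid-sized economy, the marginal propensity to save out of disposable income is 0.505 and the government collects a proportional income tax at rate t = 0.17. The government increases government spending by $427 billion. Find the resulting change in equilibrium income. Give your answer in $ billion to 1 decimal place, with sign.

+$724.8 billion

MPC = 1 − MPS = 1 − 0.505 = 0.495.
Spending multiplier = 1/(1 − c(1−t)) = 1/(1 − 0.495×0.83) = 1/0.58915 ≈ 1.697.
ΔY = k × ΔG = (+$427 billion) / 0.58915 ≈ +$724.8 billion.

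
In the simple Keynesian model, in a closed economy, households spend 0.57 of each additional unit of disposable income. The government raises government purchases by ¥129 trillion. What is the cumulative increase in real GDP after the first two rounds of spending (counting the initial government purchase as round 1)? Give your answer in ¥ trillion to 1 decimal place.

¥202.5 trillion

Round 1 adds ΔG = ¥129 trillion; each later round is MPC = 0.57 times the previous.
After 2 rounds: 129 + 73.53 = ΔG·(1 − c^2)/(1 − c) = 129 × (1 − 0.3249)/0.43 ≈ ¥202.5 trillion.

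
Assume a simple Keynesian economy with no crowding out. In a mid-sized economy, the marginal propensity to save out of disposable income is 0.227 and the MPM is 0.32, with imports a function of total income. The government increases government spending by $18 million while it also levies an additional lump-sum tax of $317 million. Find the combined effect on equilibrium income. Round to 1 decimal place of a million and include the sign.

−$415.1 million

MPC = 1 − MPS = 1 − 0.227 = 0.773.
Expenditure multiplier = 1/(1 − c + m) = 1/(1 − 0.773 + 0.32) = 1/0.547 ≈ 1.828.
ΔG contributes k·ΔG = (+$18 million) / 0.547 ≈ +$32.9 million.
ΔT of +$317 million changes first-round spending by −c·ΔT = −$245.041 million, contributing k·(−c·ΔT) = (−$245.041 million) / 0.547 ≈ −$448 million.
Net ΔY = k(ΔG − c·ΔT) = (−$227.041 million) / 0.547 ≈ −$415.1 million.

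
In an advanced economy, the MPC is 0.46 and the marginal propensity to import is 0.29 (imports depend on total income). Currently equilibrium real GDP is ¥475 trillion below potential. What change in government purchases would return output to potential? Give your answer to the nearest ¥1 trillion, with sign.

Spending multiplier = 1/(1 − c + m) = 1/(1 − 0.46 + 0.29) = 1/0.83 ≈ 1.205.
Need ΔY = +¥475 trillion, so ΔG = ΔY/k = (+¥475 trillion) × 0.83 ≈ +¥394 trillion.
The government should increase government purchases by ¥394 trillion.

+¥394 trillion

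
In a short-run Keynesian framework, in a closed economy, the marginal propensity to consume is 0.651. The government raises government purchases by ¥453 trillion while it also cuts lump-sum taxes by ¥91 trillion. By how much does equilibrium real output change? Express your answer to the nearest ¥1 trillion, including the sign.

Expenditure multiplier = 1/(1 − MPC) = 1/(1 − 0.651) = 1/0.349 ≈ 2.865.
ΔG contributes k·ΔG = (+¥453 trillion) / 0.349 ≈ +¥1,298 trillion.
ΔT of −¥91 trillion changes first-round spending by −c·ΔT = +¥59.241 trillion, contributing k·(−c·ΔT) = (+¥59.241 trillion) / 0.349 ≈ +¥169.7 trillion.
Net ΔY = k(ΔG − c·ΔT) = (+¥512.241 trillion) / 0.349 ≈ +¥1,468 trillion.

+¥1,468 trillion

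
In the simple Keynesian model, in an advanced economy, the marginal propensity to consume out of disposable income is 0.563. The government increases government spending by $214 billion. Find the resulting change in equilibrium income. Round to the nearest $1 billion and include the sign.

+$490 billion

Spending multiplier = 1/(1 − MPC) = 1/(1 − 0.563) = 1/0.437 ≈ 2.288.
ΔY = k × ΔG = (+$214 billion) / 0.437 ≈ +$490 billion.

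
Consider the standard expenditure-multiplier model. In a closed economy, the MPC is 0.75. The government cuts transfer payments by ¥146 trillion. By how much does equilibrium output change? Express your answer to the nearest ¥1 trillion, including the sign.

The transfer change shifts disposable income by −¥146 trillion, so first-round consumption changes by c·ΔTR = 0.75 × (−¥146 trillion) = −¥109.5 trillion.
Expenditure multiplier = 1/(1 − MPC) = 1/(1 − 0.75) = 1/0.25 = 4.
The transfer multiplier is c × k = 3, so ΔY = k × (c·ΔTR) = (−¥109.5 trillion) / 0.25 = −¥438 trillion.

−¥438 trillion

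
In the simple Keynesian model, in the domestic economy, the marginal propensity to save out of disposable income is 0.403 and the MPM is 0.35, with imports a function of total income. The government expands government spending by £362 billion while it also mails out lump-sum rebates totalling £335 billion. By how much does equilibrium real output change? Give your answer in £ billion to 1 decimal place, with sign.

MPC = 1 − MPS = 1 − 0.403 = 0.597.
Expenditure multiplier = 1/(1 − c + m) = 1/(1 − 0.597 + 0.35) = 1/0.753 ≈ 1.328.
ΔG contributes k·ΔG = (+£362 billion) / 0.753 ≈ +£480.7 billion.
ΔT of −£335 billion changes first-round spending by −c·ΔT = +£199.995 billion, contributing k·(−c·ΔT) = (+£199.995 billion) / 0.753 ≈ +£265.6 billion.
Net ΔY = k(ΔG − c·ΔT) = (+£561.995 billion) / 0.753 ≈ +£746.3 billion.

+£746.3 billion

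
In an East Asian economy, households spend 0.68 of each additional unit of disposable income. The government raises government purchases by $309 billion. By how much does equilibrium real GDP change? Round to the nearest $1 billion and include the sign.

Spending multiplier = 1/(1 − MPC) = 1/(1 − 0.68) = 1/0.32 = 3.125.
ΔY = k × ΔG = (+$309 billion) / 0.32 ≈ +$966 billion.

+$966 billion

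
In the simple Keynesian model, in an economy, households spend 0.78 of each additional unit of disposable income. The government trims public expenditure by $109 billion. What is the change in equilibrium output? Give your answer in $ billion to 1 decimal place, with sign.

−$495.5 billion

Spending multiplier = 1/(1 − MPC) = 1/(1 − 0.78) = 1/0.22 ≈ 4.545.
ΔY = k × ΔG = (−$109 billion) / 0.22 ≈ −$495.5 billion.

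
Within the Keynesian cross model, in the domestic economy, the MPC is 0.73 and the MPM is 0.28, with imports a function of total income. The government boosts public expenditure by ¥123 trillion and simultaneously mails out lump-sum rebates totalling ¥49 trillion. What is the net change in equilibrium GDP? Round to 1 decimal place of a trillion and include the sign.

+¥288.7 trillion

Expenditure multiplier = 1/(1 − c + m) = 1/(1 − 0.73 + 0.28) = 1/0.55 ≈ 1.818.
ΔG contributes k·ΔG = (+¥123 trillion) / 0.55 ≈ +¥223.6 trillion.
ΔT of −¥49 trillion changes first-round spending by −c·ΔT = +¥35.77 trillion, contributing k·(−c·ΔT) = (+¥35.77 trillion) / 0.55 ≈ +¥65 trillion.
Net ΔY = k(ΔG − c·ΔT) = (+¥158.77 trillion) / 0.55 ≈ +¥288.7 trillion.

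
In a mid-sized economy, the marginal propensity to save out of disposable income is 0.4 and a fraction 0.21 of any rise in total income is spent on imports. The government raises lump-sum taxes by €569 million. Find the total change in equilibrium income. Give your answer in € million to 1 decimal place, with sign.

−€559.7 million

MPC = 1 − MPS = 1 − 0.4 = 0.6.
A lump-sum tax change of +€569 million shifts disposable income by −€569 million; first-round consumption changes by −c × ΔT = −0.6 × (+€569 million) = −€341.4 million.
Expenditure multiplier = 1/(1 − c + m) = 1/(1 − 0.6 + 0.21) = 1/0.61 ≈ 1.639.
The tax multiplier is −c × k ≈ −0.984, so ΔY = k × (−c·ΔT) = (−€341.4 million) / 0.61 ≈ −€559.7 million.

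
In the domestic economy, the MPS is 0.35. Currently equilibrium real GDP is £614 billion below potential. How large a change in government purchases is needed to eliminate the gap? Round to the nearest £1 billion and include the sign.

+£215 billion

MPC = 1 − MPS = 1 − 0.35 = 0.65.
Spending multiplier = 1/(1 − MPC) = 1/(1 − 0.65) = 1/0.35 ≈ 2.857.
Need ΔY = +£614 billion, so ΔG = ΔY/k = (+£614 billion) × 0.35 ≈ +£215 billion.
The government should increase government purchases by £215 billion.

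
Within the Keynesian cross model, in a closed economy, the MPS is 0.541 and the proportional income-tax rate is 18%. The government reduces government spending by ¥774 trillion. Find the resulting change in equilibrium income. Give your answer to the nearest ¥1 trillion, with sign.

−¥1,241 trillion

MPC = 1 − MPS = 1 − 0.541 = 0.459.
Expenditure multiplier = 1/(1 − c(1−t)) = 1/(1 − 0.459×0.82) = 1/0.62362 ≈ 1.604.
ΔY = k × ΔG = (−¥774 trillion) / 0.62362 ≈ −¥1,241 trillion.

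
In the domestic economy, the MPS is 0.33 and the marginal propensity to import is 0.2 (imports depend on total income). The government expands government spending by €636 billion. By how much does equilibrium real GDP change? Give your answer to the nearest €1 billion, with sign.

MPC = 1 − MPS = 1 − 0.33 = 0.67.
Government-spending multiplier = 1/(1 − c + m) = 1/(1 − 0.67 + 0.2) = 1/0.53 ≈ 1.887.
ΔY = k × ΔG = (+€636 billion) / 0.53 = +€1,200 billion.

+€1,200 billion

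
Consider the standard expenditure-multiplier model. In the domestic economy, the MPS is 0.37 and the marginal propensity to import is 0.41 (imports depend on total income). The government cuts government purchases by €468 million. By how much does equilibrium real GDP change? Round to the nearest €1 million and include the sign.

MPC = 1 − MPS = 1 − 0.37 = 0.63.
Government-spending multiplier = 1/(1 − c + m) = 1/(1 − 0.63 + 0.41) = 1/0.78 ≈ 1.282.
ΔY = k × ΔG = (−€468 million) / 0.78 = −€600 million.

−€600 million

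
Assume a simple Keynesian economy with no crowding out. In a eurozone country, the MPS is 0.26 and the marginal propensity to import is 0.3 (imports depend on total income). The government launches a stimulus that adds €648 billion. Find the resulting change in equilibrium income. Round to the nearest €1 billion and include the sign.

+€1,157 billion

MPC = 1 − MPS = 1 − 0.26 = 0.74.
Spending multiplier = 1/(1 − c + m) = 1/(1 − 0.74 + 0.3) = 1/0.56 ≈ 1.786.
ΔY = k × ΔG = (+€648 billion) / 0.56 ≈ +€1,157 billion.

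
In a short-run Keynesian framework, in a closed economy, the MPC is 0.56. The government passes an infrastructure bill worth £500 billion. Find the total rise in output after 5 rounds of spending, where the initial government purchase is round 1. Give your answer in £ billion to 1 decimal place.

£1,073.8 billion

Round 1 adds ΔG = £500 billion; each later round is MPC = 0.56 times the previous.
After 5 rounds: 500 + 280 + 156.8 + 87.808 + 49.17248 = ΔG·(1 − c^5)/(1 − c) = 500 × (1 − 0.0550731776)/0.44 ≈ £1,073.8 billion.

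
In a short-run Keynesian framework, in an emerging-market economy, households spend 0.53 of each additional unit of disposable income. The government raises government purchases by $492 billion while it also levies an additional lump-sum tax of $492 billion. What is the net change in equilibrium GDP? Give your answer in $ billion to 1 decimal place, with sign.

+$492.0 billion

Expenditure multiplier = 1/(1 − MPC) = 1/(1 − 0.53) = 1/0.47 ≈ 2.128.
ΔG contributes k·ΔG = (+$492 billion) / 0.47 ≈ +$1,046.8 billion.
ΔT of +$492 billion changes first-round spending by −c·ΔT = −$260.76 billion, contributing k·(−c·ΔT) = (−$260.76 billion) / 0.47 ≈ −$554.8 billion.
With ΔG = ΔT and no other leakages, the balanced-budget multiplier is 1, so ΔY = ΔG = +$492 billion.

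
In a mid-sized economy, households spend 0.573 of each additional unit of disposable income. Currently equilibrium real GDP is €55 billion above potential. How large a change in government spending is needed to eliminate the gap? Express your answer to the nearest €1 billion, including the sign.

−€23 billion

Spending multiplier = 1/(1 − MPC) = 1/(1 − 0.573) = 1/0.427 ≈ 2.342.
Need ΔY = −€55 billion, so ΔG = ΔY/k = (−€55 billion) × 0.427 ≈ −€23 billion.
The government should cut government spending by €23 billion.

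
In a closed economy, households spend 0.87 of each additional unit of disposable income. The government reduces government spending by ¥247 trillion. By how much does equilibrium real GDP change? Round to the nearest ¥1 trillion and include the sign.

Spending multiplier = 1/(1 − MPC) = 1/(1 − 0.87) = 1/0.13 ≈ 7.692.
ΔY = k × ΔG = (−¥247 trillion) / 0.13 = −¥1,900 trillion.

−¥1,900 trillion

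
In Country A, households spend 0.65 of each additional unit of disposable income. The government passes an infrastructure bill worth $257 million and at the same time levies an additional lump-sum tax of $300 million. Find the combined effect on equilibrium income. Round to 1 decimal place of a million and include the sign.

Expenditure multiplier = 1/(1 − MPC) = 1/(1 − 0.65) = 1/0.35 ≈ 2.857.
ΔG contributes k·ΔG = (+$257 million) / 0.35 ≈ +$734.3 million.
ΔT of +$300 million changes first-round spending by −c·ΔT = −$195 million, contributing k·(−c·ΔT) = (−$195 million) / 0.35 ≈ −$557.1 million.
Net ΔY = k(ΔG − c·ΔT) = (+$62 million) / 0.35 ≈ +$177.1 million.

+$177.1 million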